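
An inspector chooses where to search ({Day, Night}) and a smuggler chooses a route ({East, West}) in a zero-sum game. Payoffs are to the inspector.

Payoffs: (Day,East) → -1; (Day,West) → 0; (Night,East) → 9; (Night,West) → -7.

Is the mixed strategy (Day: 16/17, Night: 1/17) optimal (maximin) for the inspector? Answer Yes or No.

Against East this mix gives (16/17)·(-1) + (1/17)·9 = -7/17.
Against West this mix gives (16/17)·0 + (1/17)·(-7) = -7/17.
All of the smuggler's active replies (East, West) yield -7/17, and no column does worse for the inspector. The mix makes the smuggler indifferent and guarantees -7/17, so it is optimal.

Yes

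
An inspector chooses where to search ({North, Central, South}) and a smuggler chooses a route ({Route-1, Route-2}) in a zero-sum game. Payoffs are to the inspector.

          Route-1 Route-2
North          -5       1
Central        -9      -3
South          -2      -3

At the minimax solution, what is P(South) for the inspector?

6/7

Row minima: North → -5, Central → -9, South → -3; maximin = -3.
Column maxima: Route-1 → -2, Route-2 → 1; minimax = -2.
-3 ≠ -2, so there is no saddle point; optimal play is mixed.
Central is strictly dominated by North, so the inspector never plays it.
On the remaining 2×2 (North, South vs Route-1, Route-2):
Let the inspector play North with probability p. Expected payoff against Route-1: (-5)p + (-2)(1−p) = −3p − 2; against Route-2: 1p + (-3)(1−p) = 4p − 3.
Setting these equal: −3p − 2 = 4p − 3 ⇒ −7p = -1 ⇒ p = 1/7, and the value is (-3)·(1/7) − 2 = -17/7.
For the smuggler: with q = P(Route-1), equating North's and South's payoffs gives −6q + 1 = q − 3 ⇒ q = 4/7.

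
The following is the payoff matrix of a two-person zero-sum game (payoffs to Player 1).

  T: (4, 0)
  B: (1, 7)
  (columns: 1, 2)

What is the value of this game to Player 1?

Row minima: T → 0, B → 1; maximin = 1.
Column maxima: 1 → 4, 2 → 7; minimax = 4.
1 ≠ 4, so there is no saddle point; optimal play is mixed.
Let Player 1 play T with probability p. Expected payoff against 1: 4p + 1(1−p) = 3p + 1; against 2: 0p + 7(1−p) = −7p + 7.
Setting these equal: 3p + 1 = −7p + 7 ⇒ 10p = 6 ⇒ p = 3/5, and the value is (3)·(3/5) + 1 = 14/5.
For Player 2: with q = P(1), equating T's and B's payoffs gives 4q = −6q + 7 ⇒ q = 7/10.

14/5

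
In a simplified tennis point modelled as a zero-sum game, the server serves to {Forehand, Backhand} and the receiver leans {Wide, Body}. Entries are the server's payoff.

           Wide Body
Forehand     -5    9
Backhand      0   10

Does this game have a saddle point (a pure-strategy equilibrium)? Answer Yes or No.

Yes

Row minima: Forehand → -5, Backhand → 0; maximin = 0.
Column maxima: Wide → 0, Body → 10; minimax = 0.
maximin = minimax = 0, so a saddle point exists.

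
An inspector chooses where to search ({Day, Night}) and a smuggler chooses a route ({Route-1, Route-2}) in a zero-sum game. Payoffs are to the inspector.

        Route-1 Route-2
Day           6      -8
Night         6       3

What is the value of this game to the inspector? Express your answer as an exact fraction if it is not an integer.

3

Row minima: Day → -8, Night → 3; maximin = 3.
Column maxima: Route-1 → 6, Route-2 → 3; minimax = 3.
Since maximin = minimax = 3, there is a saddle point and the value is 3.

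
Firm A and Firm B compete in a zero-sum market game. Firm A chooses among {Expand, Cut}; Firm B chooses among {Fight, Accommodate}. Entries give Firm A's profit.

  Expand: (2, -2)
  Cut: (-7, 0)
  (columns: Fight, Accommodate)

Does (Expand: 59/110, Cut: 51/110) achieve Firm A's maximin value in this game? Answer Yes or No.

No

Against Fight this mix gives (59/110)·2 + (51/110)·(-7) = -239/110.
Against Accommodate this mix gives (59/110)·(-2) + (51/110)·0 = -59/55.
Firm B will play Fight, holding Firm A to -239/110. Shifting weight toward the row that does better against Fight would raise this floor (the equalizing mix achieves -14/11 against both Fight and Accommodate), so the proposed strategy is not optimal.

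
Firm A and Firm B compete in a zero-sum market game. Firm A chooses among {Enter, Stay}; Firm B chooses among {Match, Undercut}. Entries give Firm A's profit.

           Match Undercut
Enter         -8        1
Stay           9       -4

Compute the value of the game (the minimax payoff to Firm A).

-23/22

Row minima: Enter → -8, Stay → -4; maximin = -4.
Column maxima: Match → 9, Undercut → 1; minimax = 1.
-4 ≠ 1, so there is no saddle point; optimal play is mixed.
Let Firm A play Enter with probability p. Expected payoff against Match: (-8)p + 9(1−p) = −17p + 9; against Undercut: 1p + (-4)(1−p) = 5p − 4.
Setting these equal: −17p + 9 = 5p − 4 ⇒ −22p = -13 ⇒ p = 13/22, and the value is (-17)·(13/22) + 9 = -23/22.
For Firm B: with q = P(Match), equating Enter's and Stay's payoffs gives −9q + 1 = 13q − 4 ⇒ q = 5/22.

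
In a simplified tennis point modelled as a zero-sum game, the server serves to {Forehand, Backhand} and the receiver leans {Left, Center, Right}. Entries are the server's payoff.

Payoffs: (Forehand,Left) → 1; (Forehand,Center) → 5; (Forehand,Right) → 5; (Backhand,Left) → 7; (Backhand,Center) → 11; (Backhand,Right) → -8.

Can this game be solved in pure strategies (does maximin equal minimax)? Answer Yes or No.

No

Row minima: Forehand → 1, Backhand → -8; maximin = 1.
Column maxima: Left → 7, Center → 11, Right → 5; minimax = 5.
1 ≠ 5, so no pure-strategy equilibrium exists.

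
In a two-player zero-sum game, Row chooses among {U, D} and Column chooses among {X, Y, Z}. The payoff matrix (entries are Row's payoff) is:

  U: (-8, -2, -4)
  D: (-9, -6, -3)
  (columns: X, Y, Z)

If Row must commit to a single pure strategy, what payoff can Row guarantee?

-8

Row minima: U → -8, D → -9.
The best of these is -8.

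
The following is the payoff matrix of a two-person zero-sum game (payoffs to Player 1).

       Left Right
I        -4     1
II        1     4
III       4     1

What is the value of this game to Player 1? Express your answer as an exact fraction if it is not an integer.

5/2

Row minima: I → -4, II → 1, III → 1; maximin = 1.
Column maxima: Left → 4, Right → 4; minimax = 4.
1 ≠ 4, so there is no saddle point; optimal play is mixed.
I is strictly dominated by II, so Player 1 never plays it.
On the remaining 2×2 (II, III vs Left, Right):
Let Player 1 play II with probability p. Expected payoff against Left: 1p + 4(1−p) = −3p + 4; against Right: 4p + 1(1−p) = 3p + 1.
Setting these equal: −3p + 4 = 3p + 1 ⇒ −6p = -3 ⇒ p = 1/2, and the value is (-3)·(1/2) + 4 = 5/2.
For Player 2: with q = P(Left), equating II's and III's payoffs gives −3q + 4 = 3q + 1 ⇒ q = 1/2.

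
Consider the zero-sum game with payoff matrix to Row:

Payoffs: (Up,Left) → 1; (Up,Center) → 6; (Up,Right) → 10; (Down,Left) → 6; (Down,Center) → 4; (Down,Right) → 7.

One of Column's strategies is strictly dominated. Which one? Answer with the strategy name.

Left holds Row's payoff strictly below Right in every row: 1 < 10, 6 < 7.
So Right is strictly dominated for Column.

Right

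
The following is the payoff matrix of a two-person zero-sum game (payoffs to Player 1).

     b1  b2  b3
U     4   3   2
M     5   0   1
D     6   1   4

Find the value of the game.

Row minima: U → 2, M → 0, D → 1; maximin = 2.
Column maxima: b1 → 6, b2 → 3, b3 → 4; minimax = 3.
2 ≠ 3, so there is no saddle point; optimal play is mixed.
M is strictly dominated by D, so Player 1 never plays it.
b1 is strictly dominated by b2 (it gives Player 1 strictly more in every row), so Player 2 never plays it.
On the remaining 2×2 (U, D vs b2, b3):
Let Player 1 play U with probability p. Expected payoff against b2: 3p + 1(1−p) = 2p + 1; against b3: 2p + 4(1−p) = −2p + 4.
Setting these equal: 2p + 1 = −2p + 4 ⇒ 4p = 3 ⇒ p = 3/4, and the value is (2)·(3/4) + 1 = 5/2.
For Player 2: with q = P(b2), equating U's and D's payoffs gives q + 2 = −3q + 4 ⇒ q = 1/2.

5/2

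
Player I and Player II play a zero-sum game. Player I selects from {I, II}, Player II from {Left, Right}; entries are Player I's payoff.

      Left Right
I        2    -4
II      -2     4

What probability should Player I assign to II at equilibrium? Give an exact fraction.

Row minima: I → -4, II → -2; maximin = -2.
Column maxima: Left → 2, Right → 4; minimax = 2.
-2 ≠ 2, so there is no saddle point; optimal play is mixed.
Let Player I play I with probability p. Expected payoff against Left: 2p + (-2)(1−p) = 4p − 2; against Right: (-4)p + 4(1−p) = −8p + 4.
Setting these equal: 4p − 2 = −8p + 4 ⇒ 12p = 6 ⇒ p = 1/2, and the value is (4)·(1/2) − 2 = 0.
For Player II: with q = P(Left), equating I's and II's payoffs gives 6q − 4 = −6q + 4 ⇒ q = 2/3.

1/2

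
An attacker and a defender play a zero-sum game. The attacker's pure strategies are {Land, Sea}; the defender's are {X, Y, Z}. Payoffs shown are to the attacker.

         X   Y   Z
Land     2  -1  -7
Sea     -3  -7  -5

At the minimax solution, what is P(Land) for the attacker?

1/4

Row minima: Land → -7, Sea → -7; maximin = -7.
Column maxima: X → 2, Y → -1, Z → -5; minimax = -5.
-7 ≠ -5, so there is no saddle point; optimal play is mixed.
X is strictly dominated by Y (it gives the attacker strictly more in every row), so the defender never plays it.
On the remaining 2×2 (Land, Sea vs Y, Z):
Let the attacker play Land with probability p. Expected payoff against Y: (-1)p + (-7)(1−p) = 6p − 7; against Z: (-7)p + (-5)(1−p) = −2p − 5.
Setting these equal: 6p − 7 = −2p − 5 ⇒ 8p = 2 ⇒ p = 1/4, and the value is (6)·(1/4) − 7 = -11/2.
For the defender: with q = P(Y), equating Land's and Sea's payoffs gives 6q − 7 = −2q − 5 ⇒ q = 1/4.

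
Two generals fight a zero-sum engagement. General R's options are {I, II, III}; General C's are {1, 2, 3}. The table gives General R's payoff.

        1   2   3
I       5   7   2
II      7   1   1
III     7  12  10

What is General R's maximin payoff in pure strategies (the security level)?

Row minima: I → 2, II → 1, III → 7.
The best of these is 7.

7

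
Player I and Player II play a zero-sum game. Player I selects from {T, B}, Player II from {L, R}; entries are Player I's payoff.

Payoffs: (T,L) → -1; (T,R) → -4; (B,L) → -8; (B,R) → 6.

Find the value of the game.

-38/17

Row minima: T → -4, B → -8; maximin = -4.
Column maxima: L → -1, R → 6; minimax = -1.
-4 ≠ -1, so there is no saddle point; optimal play is mixed.
Let Player I play T with probability p. Expected payoff against L: (-1)p + (-8)(1−p) = 7p − 8; against R: (-4)p + 6(1−p) = −10p + 6.
Setting these equal: 7p − 8 = −10p + 6 ⇒ 17p = 14 ⇒ p = 14/17, and the value is (7)·(14/17) − 8 = -38/17.
For Player II: with q = P(L), equating T's and B's payoffs gives 3q − 4 = −14q + 6 ⇒ q = 10/17.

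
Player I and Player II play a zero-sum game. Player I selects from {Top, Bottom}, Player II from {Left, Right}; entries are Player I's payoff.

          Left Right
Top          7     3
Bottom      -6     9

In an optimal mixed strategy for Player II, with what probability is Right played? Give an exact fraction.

13/19

Row minima: Top → 3, Bottom → -6; maximin = 3.
Column maxima: Left → 7, Right → 9; minimax = 7.
3 ≠ 7, so there is no saddle point; optimal play is mixed.
Let Player I play Top with probability p. Expected payoff against Left: 7p + (-6)(1−p) = 13p − 6; against Right: 3p + 9(1−p) = −6p + 9.
Setting these equal: 13p − 6 = −6p + 9 ⇒ 19p = 15 ⇒ p = 15/19, and the value is (13)·(15/19) − 6 = 81/19.
For Player II: with q = P(Left), equating Top's and Bottom's payoffs gives 4q + 3 = −15q + 9 ⇒ q = 6/19.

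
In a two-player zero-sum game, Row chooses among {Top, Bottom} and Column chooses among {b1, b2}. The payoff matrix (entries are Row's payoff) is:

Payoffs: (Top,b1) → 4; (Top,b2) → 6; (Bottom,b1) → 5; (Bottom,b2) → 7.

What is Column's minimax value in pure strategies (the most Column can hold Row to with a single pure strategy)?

Column maxima: b1 → 5, b2 → 7.
The smallest of these is 5.

5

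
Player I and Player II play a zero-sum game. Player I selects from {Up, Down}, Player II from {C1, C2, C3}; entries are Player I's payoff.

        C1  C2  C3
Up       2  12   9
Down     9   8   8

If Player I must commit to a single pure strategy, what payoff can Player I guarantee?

8

Row minima: Up → 2, Down → 8.
The best of these is 8.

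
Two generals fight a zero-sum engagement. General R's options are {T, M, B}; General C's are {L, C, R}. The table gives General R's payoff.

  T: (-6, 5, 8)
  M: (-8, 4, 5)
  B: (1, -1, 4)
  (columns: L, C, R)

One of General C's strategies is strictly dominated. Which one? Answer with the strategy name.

R

L holds General R's payoff strictly below R in every row: -6 < 8, -8 < 5, 1 < 4.
So R is strictly dominated for General C.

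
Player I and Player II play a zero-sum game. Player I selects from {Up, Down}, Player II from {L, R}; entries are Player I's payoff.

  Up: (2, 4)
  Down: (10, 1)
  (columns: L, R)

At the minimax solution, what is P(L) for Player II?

3/11

Row minima: Up → 2, Down → 1; maximin = 2.
Column maxima: L → 10, R → 4; minimax = 4.
2 ≠ 4, so there is no saddle point; optimal play is mixed.
Let Player I play Up with probability p. Expected payoff against L: 2p + 10(1−p) = −8p + 10; against R: 4p + 1(1−p) = 3p + 1.
Setting these equal: −8p + 10 = 3p + 1 ⇒ −11p = -9 ⇒ p = 9/11, and the value is (-8)·(9/11) + 10 = 38/11.
For Player II: with q = P(L), equating Up's and Down's payoffs gives −2q + 4 = 9q + 1 ⇒ q = 3/11.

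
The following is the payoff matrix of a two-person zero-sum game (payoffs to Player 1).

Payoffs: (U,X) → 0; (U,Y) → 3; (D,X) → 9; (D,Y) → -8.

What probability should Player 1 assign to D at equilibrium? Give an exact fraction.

3/20

Row minima: U → 0, D → -8; maximin = 0.
Column maxima: X → 9, Y → 3; minimax = 3.
0 ≠ 3, so there is no saddle point; optimal play is mixed.
Let Player 1 play U with probability p. Expected payoff against X: 0p + 9(1−p) = −9p + 9; against Y: 3p + (-8)(1−p) = 11p − 8.
Setting these equal: −9p + 9 = 11p − 8 ⇒ −20p = -17 ⇒ p = 17/20, and the value is (-9)·(17/20) + 9 = 27/20.
For Player 2: with q = P(X), equating U's and D's payoffs gives −3q + 3 = 17q − 8 ⇒ q = 11/20.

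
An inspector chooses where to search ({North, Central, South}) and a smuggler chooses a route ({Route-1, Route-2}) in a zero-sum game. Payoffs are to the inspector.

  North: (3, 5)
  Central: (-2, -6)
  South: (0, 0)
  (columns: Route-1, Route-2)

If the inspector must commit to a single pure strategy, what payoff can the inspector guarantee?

Row minima: North → 3, Central → -6, South → 0.
The best of these is 3.

3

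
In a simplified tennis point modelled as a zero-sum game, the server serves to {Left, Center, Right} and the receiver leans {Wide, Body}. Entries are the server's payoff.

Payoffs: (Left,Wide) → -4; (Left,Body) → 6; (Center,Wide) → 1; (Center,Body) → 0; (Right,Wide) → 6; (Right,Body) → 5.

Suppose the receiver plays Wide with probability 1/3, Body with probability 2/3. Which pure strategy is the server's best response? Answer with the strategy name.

Right

Expected payoff of Left: (1/3)·(-4) + (2/3)·6 = 8/3.
Expected payoff of Center: (1/3)·1 + (2/3)·0 = 1/3.
Expected payoff of Right: (1/3)·6 + (2/3)·5 = 16/3.
The largest is 16/3, so the server's best response is Right.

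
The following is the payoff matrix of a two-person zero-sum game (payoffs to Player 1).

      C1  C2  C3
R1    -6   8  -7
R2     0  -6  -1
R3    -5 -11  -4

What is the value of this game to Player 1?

Row minima: R1 → -7, R2 → -6, R3 → -11; maximin = -6.
Column maxima: C1 → 0, C2 → 8, C3 → -1; minimax = -1.
-6 ≠ -1, so there is no saddle point; optimal play is mixed.
R3 is strictly dominated by R2, so Player 1 never plays it.
With R3 eliminated, C1 is strictly dominated by C3 (it gives Player 1 strictly more in every remaining row), so Player 2 never plays it.
On the remaining 2×2 (R1, R2 vs C2, C3):
Let Player 1 play R1 with probability p. Expected payoff against C2: 8p + (-6)(1−p) = 14p − 6; against C3: (-7)p + (-1)(1−p) = −6p − 1.
Setting these equal: 14p − 6 = −6p − 1 ⇒ 20p = 5 ⇒ p = 1/4, and the value is (14)·(1/4) − 6 = -5/2.
For Player 2: with q = P(C2), equating R1's and R2's payoffs gives 15q − 7 = −5q − 1 ⇒ q = 3/10.

-5/2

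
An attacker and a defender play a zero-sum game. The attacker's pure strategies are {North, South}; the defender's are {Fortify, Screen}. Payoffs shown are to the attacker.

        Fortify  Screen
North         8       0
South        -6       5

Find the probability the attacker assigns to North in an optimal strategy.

Row minima: North → 0, South → -6; maximin = 0.
Column maxima: Fortify → 8, Screen → 5; minimax = 5.
0 ≠ 5, so there is no saddle point; optimal play is mixed.
Let the attacker play North with probability p. Expected payoff against Fortify: 8p + (-6)(1−p) = 14p − 6; against Screen: 0p + 5(1−p) = −5p + 5.
Setting these equal: 14p − 6 = −5p + 5 ⇒ 19p = 11 ⇒ p = 11/19, and the value is (14)·(11/19) − 6 = 40/19.
For the defender: with q = P(Fortify), equating North's and South's payoffs gives 8q = −11q + 5 ⇒ q = 5/19.

11/19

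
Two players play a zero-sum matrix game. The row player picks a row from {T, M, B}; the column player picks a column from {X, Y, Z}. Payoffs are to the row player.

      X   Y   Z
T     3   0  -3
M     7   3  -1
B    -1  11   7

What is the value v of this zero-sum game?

Row minima: T → -3, M → -1, B → -1; maximin = -1.
Column maxima: X → 7, Y → 11, Z → 7; minimax = 7.
-1 ≠ 7, so there is no saddle point; optimal play is mixed.
T is strictly dominated by M, so the row player never plays it.
Y is strictly dominated by Z (it gives the row player strictly more in every row), so the column player never plays it.
On the remaining 2×2 (M, B vs X, Z):
Let the row player play M with probability p. Expected payoff against X: 7p + (-1)(1−p) = 8p − 1; against Z: (-1)p + 7(1−p) = −8p + 7.
Setting these equal: 8p − 1 = −8p + 7 ⇒ 16p = 8 ⇒ p = 1/2, and the value is (8)·(1/2) − 1 = 3.
For the column player: with q = P(X), equating M's and B's payoffs gives 8q − 1 = −8q + 7 ⇒ q = 1/2.

3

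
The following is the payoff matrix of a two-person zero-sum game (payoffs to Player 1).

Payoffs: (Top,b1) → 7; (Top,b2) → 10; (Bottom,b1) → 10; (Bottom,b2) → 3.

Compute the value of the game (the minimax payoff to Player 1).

79/10

Row minima: Top → 7, Bottom → 3; maximin = 7.
Column maxima: b1 → 10, b2 → 10; minimax = 10.
7 ≠ 10, so there is no saddle point; optimal play is mixed.
Let Player 1 play Top with probability p. Expected payoff against b1: 7p + 10(1−p) = −3p + 10; against b2: 10p + 3(1−p) = 7p + 3.
Setting these equal: −3p + 10 = 7p + 3 ⇒ −10p = -7 ⇒ p = 7/10, and the value is (-3)·(7/10) + 10 = 79/10.
For Player 2: with q = P(b1), equating Top's and Bottom's payoffs gives −3q + 10 = 7q + 3 ⇒ q = 7/10.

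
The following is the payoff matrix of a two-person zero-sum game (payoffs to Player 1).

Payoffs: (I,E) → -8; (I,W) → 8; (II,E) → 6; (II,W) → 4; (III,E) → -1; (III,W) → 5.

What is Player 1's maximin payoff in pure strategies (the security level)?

Row minima: I → -8, II → 4, III → -1.
The best of these is 4.

4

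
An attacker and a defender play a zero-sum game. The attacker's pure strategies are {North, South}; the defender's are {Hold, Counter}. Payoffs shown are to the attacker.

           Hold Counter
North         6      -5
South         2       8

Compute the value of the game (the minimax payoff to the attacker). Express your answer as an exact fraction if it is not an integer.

58/17

Row minima: North → -5, South → 2; maximin = 2.
Column maxima: Hold → 6, Counter → 8; minimax = 6.
2 ≠ 6, so there is no saddle point; optimal play is mixed.
Let the attacker play North with probability p. Expected payoff against Hold: 6p + 2(1−p) = 4p + 2; against Counter: (-5)p + 8(1−p) = −13p + 8.
Setting these equal: 4p + 2 = −13p + 8 ⇒ 17p = 6 ⇒ p = 6/17, and the value is (4)·(6/17) + 2 = 58/17.
For the defender: with q = P(Hold), equating North's and South's payoffs gives 11q − 5 = −6q + 8 ⇒ q = 13/17.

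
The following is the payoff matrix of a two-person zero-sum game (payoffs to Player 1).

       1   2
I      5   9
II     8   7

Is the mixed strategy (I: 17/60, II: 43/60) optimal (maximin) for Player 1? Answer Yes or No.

Against 1 this mix gives (17/60)·5 + (43/60)·8 = 143/20.
Against 2 this mix gives (17/60)·9 + (43/60)·7 = 227/30.
Player 2 will play 1, holding Player 1 to 143/20. Shifting weight toward the row that does better against 1 would raise this floor (the equalizing mix achieves 37/5 against both 1 and 2), so the proposed strategy is not optimal.

No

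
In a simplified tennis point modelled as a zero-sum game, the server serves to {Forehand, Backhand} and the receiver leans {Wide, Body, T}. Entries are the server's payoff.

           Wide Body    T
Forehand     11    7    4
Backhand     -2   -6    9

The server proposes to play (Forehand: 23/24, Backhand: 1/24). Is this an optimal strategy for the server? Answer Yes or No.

No

Against Wide this mix gives (23/24)·11 + (1/24)·(-2) = 251/24.
Against Body this mix gives (23/24)·7 + (1/24)·(-6) = 155/24.
Against T this mix gives (23/24)·4 + (1/24)·9 = 101/24.
The receiver will play T, holding the server to 101/24. Shifting weight toward the row that does better against T would raise this floor (the equalizing mix achieves 29/6 against both T and Body), so the proposed strategy is not optimal.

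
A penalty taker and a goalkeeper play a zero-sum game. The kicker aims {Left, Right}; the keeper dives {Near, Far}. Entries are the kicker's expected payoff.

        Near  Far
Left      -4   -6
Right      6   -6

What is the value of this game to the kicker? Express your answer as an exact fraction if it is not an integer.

-6

Row minima: Left → -6, Right → -6; maximin = -6.
Column maxima: Near → 6, Far → -6; minimax = -6.
Since maximin = minimax = -6, there is a saddle point and the value is -6.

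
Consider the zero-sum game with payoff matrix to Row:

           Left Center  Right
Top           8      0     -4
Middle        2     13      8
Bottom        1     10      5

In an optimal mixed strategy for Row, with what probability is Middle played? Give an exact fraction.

2/3

Row minima: Top → -4, Middle → 2, Bottom → 1; maximin = 2.
Column maxima: Left → 8, Center → 13, Right → 8; minimax = 8.
2 ≠ 8, so there is no saddle point; optimal play is mixed.
Bottom is strictly dominated by Middle, so Row never plays it.
Center is strictly dominated by Right (it gives Row strictly more in every row), so Column never plays it.
On the remaining 2×2 (Top, Middle vs Left, Right):
Let Row play Top with probability p. Expected payoff against Left: 8p + 2(1−p) = 6p + 2; against Right: (-4)p + 8(1−p) = −12p + 8.
Setting these equal: 6p + 2 = −12p + 8 ⇒ 18p = 6 ⇒ p = 1/3, and the value is (6)·(1/3) + 2 = 4.
For Column: with q = P(Left), equating Top's and Middle's payoffs gives 12q − 4 = −6q + 8 ⇒ q = 2/3.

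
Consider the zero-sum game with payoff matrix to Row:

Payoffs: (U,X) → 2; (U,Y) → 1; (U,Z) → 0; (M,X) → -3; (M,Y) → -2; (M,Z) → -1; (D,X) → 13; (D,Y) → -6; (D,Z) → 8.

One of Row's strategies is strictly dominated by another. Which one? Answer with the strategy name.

M

U gives a strictly higher payoff than M against every column: 2 > -3, 1 > -2, 0 > -1.
So M is strictly dominated and Row never plays it.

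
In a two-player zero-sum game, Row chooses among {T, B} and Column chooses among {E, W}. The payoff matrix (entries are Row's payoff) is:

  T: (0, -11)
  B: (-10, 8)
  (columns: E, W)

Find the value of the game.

Row minima: T → -11, B → -10; maximin = -10.
Column maxima: E → 0, W → 8; minimax = 0.
-10 ≠ 0, so there is no saddle point; optimal play is mixed.
Let Row play T with probability p. Expected payoff against E: 0p + (-10)(1−p) = 10p − 10; against W: (-11)p + 8(1−p) = −19p + 8.
Setting these equal: 10p − 10 = −19p + 8 ⇒ 29p = 18 ⇒ p = 18/29, and the value is (10)·(18/29) − 10 = -110/29.
For Column: with q = P(E), equating T's and B's payoffs gives 11q − 11 = −18q + 8 ⇒ q = 19/29.

-110/29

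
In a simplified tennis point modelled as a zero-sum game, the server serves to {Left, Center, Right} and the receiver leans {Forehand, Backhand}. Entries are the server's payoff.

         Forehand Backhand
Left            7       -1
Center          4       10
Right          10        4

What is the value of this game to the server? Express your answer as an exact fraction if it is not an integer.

Row minima: Left → -1, Center → 4, Right → 4; maximin = 4.
Column maxima: Forehand → 10, Backhand → 10; minimax = 10.
4 ≠ 10, so there is no saddle point; optimal play is mixed.
Left is strictly dominated by Right, so the server never plays it.
On the remaining 2×2 (Center, Right vs Forehand, Backhand):
Let the server play Center with probability p. Expected payoff against Forehand: 4p + 10(1−p) = −6p + 10; against Backhand: 10p + 4(1−p) = 6p + 4.
Setting these equal: −6p + 10 = 6p + 4 ⇒ −12p = -6 ⇒ p = 1/2, and the value is (-6)·(1/2) + 10 = 7.
For the receiver: with q = P(Forehand), equating Center's and Right's payoffs gives −6q + 10 = 6q + 4 ⇒ q = 1/2.

7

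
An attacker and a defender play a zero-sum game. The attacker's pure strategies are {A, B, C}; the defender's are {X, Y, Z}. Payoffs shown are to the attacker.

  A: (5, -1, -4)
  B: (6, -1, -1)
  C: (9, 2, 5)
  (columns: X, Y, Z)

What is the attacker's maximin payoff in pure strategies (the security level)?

Row minima: A → -4, B → -1, C → 2.
The best of these is 2.

2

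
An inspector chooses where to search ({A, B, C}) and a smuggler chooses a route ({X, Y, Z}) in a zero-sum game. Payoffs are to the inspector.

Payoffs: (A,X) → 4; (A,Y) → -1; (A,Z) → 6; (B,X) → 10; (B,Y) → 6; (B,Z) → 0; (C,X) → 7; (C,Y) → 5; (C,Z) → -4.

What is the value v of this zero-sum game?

36/13

Row minima: A → -1, B → 0, C → -4; maximin = 0.
Column maxima: X → 10, Y → 6, Z → 6; minimax = 6.
0 ≠ 6, so there is no saddle point; optimal play is mixed.
C is strictly dominated by B, so the inspector never plays it.
X is strictly dominated by Y (it gives the inspector strictly more in every row), so the smuggler never plays it.
On the remaining 2×2 (A, B vs Y, Z):
Let the inspector play A with probability p. Expected payoff against Y: (-1)p + 6(1−p) = −7p + 6; against Z: 6p + 0(1−p) = 6p.
Setting these equal: −7p + 6 = 6p ⇒ −13p = -6 ⇒ p = 6/13, and the value is (-7)·(6/13) + 6 = 36/13.
For the smuggler: with q = P(Y), equating A's and B's payoffs gives −7q + 6 = 6q ⇒ q = 6/13.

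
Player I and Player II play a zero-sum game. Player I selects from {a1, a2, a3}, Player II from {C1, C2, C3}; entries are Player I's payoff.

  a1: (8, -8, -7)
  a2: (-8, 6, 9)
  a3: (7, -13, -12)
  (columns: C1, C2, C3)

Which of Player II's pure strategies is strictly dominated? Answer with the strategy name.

C3

C2 holds Player I's payoff strictly below C3 in every row: -8 < -7, 6 < 9, -13 < -12.
So C3 is strictly dominated for Player II.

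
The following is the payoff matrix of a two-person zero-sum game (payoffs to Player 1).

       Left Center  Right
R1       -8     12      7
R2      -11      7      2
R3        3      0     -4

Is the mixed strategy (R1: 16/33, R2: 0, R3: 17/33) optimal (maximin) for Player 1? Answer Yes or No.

No

Against Left this mix gives (16/33)·(-8) + (17/33)·3 = -7/3.
Against Center this mix gives (16/33)·12 + (17/33)·0 = 64/11.
Against Right this mix gives (16/33)·7 + (17/33)·(-4) = 4/3.
Player 2 will play Left, holding Player 1 to -7/3. Shifting weight toward the row that does better against Left would raise this floor (the equalizing mix achieves -1/2 against both Left and Right), so the proposed strategy is not optimal.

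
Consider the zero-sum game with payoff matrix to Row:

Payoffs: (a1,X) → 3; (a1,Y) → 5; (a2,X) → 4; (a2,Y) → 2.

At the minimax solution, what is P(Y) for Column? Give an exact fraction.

Row minima: a1 → 3, a2 → 2; maximin = 3.
Column maxima: X → 4, Y → 5; minimax = 4.
3 ≠ 4, so there is no saddle point; optimal play is mixed.
Let Row play a1 with probability p. Expected payoff against X: 3p + 4(1−p) = −p + 4; against Y: 5p + 2(1−p) = 3p + 2.
Setting these equal: −p + 4 = 3p + 2 ⇒ −4p = -2 ⇒ p = 1/2, and the value is (-1)·(1/2) + 4 = 7/2.
For Column: with q = P(X), equating a1's and a2's payoffs gives −2q + 5 = 2q + 2 ⇒ q = 3/4.

1/4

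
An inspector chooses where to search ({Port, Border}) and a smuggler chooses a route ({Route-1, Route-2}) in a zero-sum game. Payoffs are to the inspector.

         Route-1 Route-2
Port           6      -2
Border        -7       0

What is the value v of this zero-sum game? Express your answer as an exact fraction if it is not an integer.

-14/15

Row minima: Port → -2, Border → -7; maximin = -2.
Column maxima: Route-1 → 6, Route-2 → 0; minimax = 0.
-2 ≠ 0, so there is no saddle point; optimal play is mixed.
Let the inspector play Port with probability p. Expected payoff against Route-1: 6p + (-7)(1−p) = 13p − 7; against Route-2: (-2)p + 0(1−p) = −2p.
Setting these equal: 13p − 7 = −2p ⇒ 15p = 7 ⇒ p = 7/15, and the value is (13)·(7/15) − 7 = -14/15.
For the smuggler: with q = P(Route-1), equating Port's and Border's payoffs gives 8q − 2 = −7q ⇒ q = 2/15.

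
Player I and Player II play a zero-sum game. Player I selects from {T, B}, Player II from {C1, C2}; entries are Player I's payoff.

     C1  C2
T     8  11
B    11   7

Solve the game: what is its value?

Row minima: T → 8, B → 7; maximin = 8.
Column maxima: C1 → 11, C2 → 11; minimax = 11.
8 ≠ 11, so there is no saddle point; optimal play is mixed.
Let Player I play T with probability p. Expected payoff against C1: 8p + 11(1−p) = −3p + 11; against C2: 11p + 7(1−p) = 4p + 7.
Setting these equal: −3p + 11 = 4p + 7 ⇒ −7p = -4 ⇒ p = 4/7, and the value is (-3)·(4/7) + 11 = 65/7.
For Player II: with q = P(C1), equating T's and B's payoffs gives −3q + 11 = 4q + 7 ⇒ q = 4/7.

65/7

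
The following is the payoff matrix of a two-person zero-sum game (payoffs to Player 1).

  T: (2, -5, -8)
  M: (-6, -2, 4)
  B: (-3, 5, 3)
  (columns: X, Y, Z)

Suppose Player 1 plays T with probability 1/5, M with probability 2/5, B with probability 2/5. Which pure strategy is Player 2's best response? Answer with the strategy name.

X

If Player 2 plays X, Player 1's expected payoff is (1/5)·2 + (2/5)·(-6) + (2/5)·(-3) = -16/5.
If Player 2 plays Y, Player 1's expected payoff is (1/5)·(-5) + (2/5)·(-2) + (2/5)·5 = 1/5.
If Player 2 plays Z, Player 1's expected payoff is (1/5)·(-8) + (2/5)·4 + (2/5)·3 = 6/5.
Player 2 minimizes Player 1's payoff; the smallest is -16/5, so the best response is X.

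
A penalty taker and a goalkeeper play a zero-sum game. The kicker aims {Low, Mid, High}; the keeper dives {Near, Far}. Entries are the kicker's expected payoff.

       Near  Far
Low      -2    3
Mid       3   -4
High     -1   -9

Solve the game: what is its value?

Row minima: Low → -2, Mid → -4, High → -9; maximin = -2.
Column maxima: Near → 3, Far → 3; minimax = 3.
-2 ≠ 3, so there is no saddle point; optimal play is mixed.
High is strictly dominated by Mid, so the kicker never plays it.
On the remaining 2×2 (Low, Mid vs Near, Far):
Let the kicker play Low with probability p. Expected payoff against Near: (-2)p + 3(1−p) = −5p + 3; against Far: 3p + (-4)(1−p) = 7p − 4.
Setting these equal: −5p + 3 = 7p − 4 ⇒ −12p = -7 ⇒ p = 7/12, and the value is (-5)·(7/12) + 3 = 1/12.
For the keeper: with q = P(Near), equating Low's and Mid's payoffs gives −5q + 3 = 7q − 4 ⇒ q = 7/12.

1/12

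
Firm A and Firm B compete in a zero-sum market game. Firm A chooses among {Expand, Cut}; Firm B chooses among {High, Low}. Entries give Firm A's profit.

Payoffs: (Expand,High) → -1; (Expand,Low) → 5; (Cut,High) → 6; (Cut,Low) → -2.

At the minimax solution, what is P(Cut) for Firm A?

3/7

Row minima: Expand → -1, Cut → -2; maximin = -1.
Column maxima: High → 6, Low → 5; minimax = 5.
-1 ≠ 5, so there is no saddle point; optimal play is mixed.
Let Firm A play Expand with probability p. Expected payoff against High: (-1)p + 6(1−p) = −7p + 6; against Low: 5p + (-2)(1−p) = 7p − 2.
Setting these equal: −7p + 6 = 7p − 2 ⇒ −14p = -8 ⇒ p = 4/7, and the value is (-7)·(4/7) + 6 = 2.
For Firm B: with q = P(High), equating Expand's and Cut's payoffs gives −6q + 5 = 8q − 2 ⇒ q = 1/2.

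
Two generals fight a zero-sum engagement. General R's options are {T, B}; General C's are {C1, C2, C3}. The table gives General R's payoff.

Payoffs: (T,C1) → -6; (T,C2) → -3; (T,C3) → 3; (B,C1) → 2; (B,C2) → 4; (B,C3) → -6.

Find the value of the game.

-30/17

Row minima: T → -6, B → -6; maximin = -6.
Column maxima: C1 → 2, C2 → 4, C3 → 3; minimax = 2.
-6 ≠ 2, so there is no saddle point; optimal play is mixed.
C2 is strictly dominated by C1 (it gives General R strictly more in every row), so General C never plays it.
On the remaining 2×2 (T, B vs C1, C3):
Let General R play T with probability p. Expected payoff against C1: (-6)p + 2(1−p) = −8p + 2; against C3: 3p + (-6)(1−p) = 9p − 6.
Setting these equal: −8p + 2 = 9p − 6 ⇒ −17p = -8 ⇒ p = 8/17, and the value is (-8)·(8/17) + 2 = -30/17.
For General C: with q = P(C1), equating T's and B's payoffs gives −9q + 3 = 8q − 6 ⇒ q = 9/17.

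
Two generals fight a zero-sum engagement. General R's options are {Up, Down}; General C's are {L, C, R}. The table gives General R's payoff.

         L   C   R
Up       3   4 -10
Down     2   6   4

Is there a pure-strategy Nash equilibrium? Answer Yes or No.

Row minima: Up → -10, Down → 2; maximin = 2.
Column maxima: L → 3, C → 6, R → 4; minimax = 3.
2 ≠ 3, so no pure-strategy equilibrium exists.

No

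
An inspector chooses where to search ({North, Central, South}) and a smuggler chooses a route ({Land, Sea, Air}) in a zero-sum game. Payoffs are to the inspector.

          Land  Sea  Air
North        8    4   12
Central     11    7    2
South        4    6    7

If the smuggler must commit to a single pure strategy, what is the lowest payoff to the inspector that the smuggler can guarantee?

7

Column maxima: Land → 11, Sea → 7, Air → 12.
The smallest of these is 7.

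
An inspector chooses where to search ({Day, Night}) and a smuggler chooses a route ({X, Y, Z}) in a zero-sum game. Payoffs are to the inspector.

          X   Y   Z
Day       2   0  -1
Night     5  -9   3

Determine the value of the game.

Row minima: Day → -1, Night → -9; maximin = -1.
Column maxima: X → 5, Y → 0, Z → 3; minimax = 0.
-1 ≠ 0, so there is no saddle point; optimal play is mixed.
X is strictly dominated by Y (it gives the inspector strictly more in every row), so the smuggler never plays it.
On the remaining 2×2 (Day, Night vs Y, Z):
Let the inspector play Day with probability p. Expected payoff against Y: 0p + (-9)(1−p) = 9p − 9; against Z: (-1)p + 3(1−p) = −4p + 3.
Setting these equal: 9p − 9 = −4p + 3 ⇒ 13p = 12 ⇒ p = 12/13, and the value is (9)·(12/13) − 9 = -9/13.
For the smuggler: with q = P(Y), equating Day's and Night's payoffs gives q − 1 = −12q + 3 ⇒ q = 4/13.

-9/13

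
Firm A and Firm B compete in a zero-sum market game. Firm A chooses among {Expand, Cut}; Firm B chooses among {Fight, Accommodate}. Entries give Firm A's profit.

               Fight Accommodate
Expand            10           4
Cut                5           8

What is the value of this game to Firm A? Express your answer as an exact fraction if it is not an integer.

20/3

Row minima: Expand → 4, Cut → 5; maximin = 5.
Column maxima: Fight → 10, Accommodate → 8; minimax = 8.
5 ≠ 8, so there is no saddle point; optimal play is mixed.
Let Firm A play Expand with probability p. Expected payoff against Fight: 10p + 5(1−p) = 5p + 5; against Accommodate: 4p + 8(1−p) = −4p + 8.
Setting these equal: 5p + 5 = −4p + 8 ⇒ 9p = 3 ⇒ p = 1/3, and the value is (5)·(1/3) + 5 = 20/3.
For Firm B: with q = P(Fight), equating Expand's and Cut's payoffs gives 6q + 4 = −3q + 8 ⇒ q = 4/9.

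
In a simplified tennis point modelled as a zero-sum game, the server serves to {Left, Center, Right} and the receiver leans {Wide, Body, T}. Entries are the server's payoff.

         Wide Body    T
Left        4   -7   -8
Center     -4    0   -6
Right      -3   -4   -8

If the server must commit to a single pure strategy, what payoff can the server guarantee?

Row minima: Left → -8, Center → -6, Right → -8.
The best of these is -6.

-6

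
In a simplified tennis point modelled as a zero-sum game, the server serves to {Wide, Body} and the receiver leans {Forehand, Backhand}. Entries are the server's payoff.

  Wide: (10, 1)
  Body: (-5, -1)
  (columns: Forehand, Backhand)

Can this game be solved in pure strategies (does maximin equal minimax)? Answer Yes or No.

Row minima: Wide → 1, Body → -5; maximin = 1.
Column maxima: Forehand → 10, Backhand → 1; minimax = 1.
maximin = minimax = 1, so a saddle point exists.

Yes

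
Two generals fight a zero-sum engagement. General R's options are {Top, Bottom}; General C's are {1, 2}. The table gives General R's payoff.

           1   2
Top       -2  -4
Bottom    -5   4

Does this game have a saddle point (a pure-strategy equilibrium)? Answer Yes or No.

No

Row minima: Top → -4, Bottom → -5; maximin = -4.
Column maxima: 1 → -2, 2 → 4; minimax = -2.
-4 ≠ -2, so no pure-strategy equilibrium exists.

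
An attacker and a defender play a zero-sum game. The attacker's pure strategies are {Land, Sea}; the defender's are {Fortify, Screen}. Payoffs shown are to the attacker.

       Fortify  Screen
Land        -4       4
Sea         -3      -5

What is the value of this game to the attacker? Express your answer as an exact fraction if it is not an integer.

Row minima: Land → -4, Sea → -5; maximin = -4.
Column maxima: Fortify → -3, Screen → 4; minimax = -3.
-4 ≠ -3, so there is no saddle point; optimal play is mixed.
Let the attacker play Land with probability p. Expected payoff against Fortify: (-4)p + (-3)(1−p) = −p − 3; against Screen: 4p + (-5)(1−p) = 9p − 5.
Setting these equal: −p − 3 = 9p − 5 ⇒ −10p = -2 ⇒ p = 1/5, and the value is (-1)·(1/5) − 3 = -16/5.
For the defender: with q = P(Fortify), equating Land's and Sea's payoffs gives −8q + 4 = 2q − 5 ⇒ q = 9/10.

-16/5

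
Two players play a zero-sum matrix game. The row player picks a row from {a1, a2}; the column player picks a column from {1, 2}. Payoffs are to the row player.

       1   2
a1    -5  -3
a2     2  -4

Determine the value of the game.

Row minima: a1 → -5, a2 → -4; maximin = -4.
Column maxima: 1 → 2, 2 → -3; minimax = -3.
-4 ≠ -3, so there is no saddle point; optimal play is mixed.
Let the row player play a1 with probability p. Expected payoff against 1: (-5)p + 2(1−p) = −7p + 2; against 2: (-3)p + (-4)(1−p) = p − 4.
Setting these equal: −7p + 2 = p − 4 ⇒ −8p = -6 ⇒ p = 3/4, and the value is (-7)·(3/4) + 2 = -13/4.
For the column player: with q = P(1), equating a1's and a2's payoffs gives −2q − 3 = 6q − 4 ⇒ q = 1/8.

-13/4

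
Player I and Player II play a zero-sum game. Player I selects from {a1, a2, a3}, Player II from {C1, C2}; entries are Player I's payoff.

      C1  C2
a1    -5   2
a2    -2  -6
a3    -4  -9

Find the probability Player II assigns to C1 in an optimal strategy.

8/11

Row minima: a1 → -5, a2 → -6, a3 → -9; maximin = -5.
Column maxima: C1 → -2, C2 → 2; minimax = -2.
-5 ≠ -2, so there is no saddle point; optimal play is mixed.
a3 is strictly dominated by a2, so Player I never plays it.
On the remaining 2×2 (a1, a2 vs C1, C2):
Let Player I play a1 with probability p. Expected payoff against C1: (-5)p + (-2)(1−p) = −3p − 2; against C2: 2p + (-6)(1−p) = 8p − 6.
Setting these equal: −3p − 2 = 8p − 6 ⇒ −11p = -4 ⇒ p = 4/11, and the value is (-3)·(4/11) − 2 = -34/11.
For Player II: with q = P(C1), equating a1's and a2's payoffs gives −7q + 2 = 4q − 6 ⇒ q = 8/11.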